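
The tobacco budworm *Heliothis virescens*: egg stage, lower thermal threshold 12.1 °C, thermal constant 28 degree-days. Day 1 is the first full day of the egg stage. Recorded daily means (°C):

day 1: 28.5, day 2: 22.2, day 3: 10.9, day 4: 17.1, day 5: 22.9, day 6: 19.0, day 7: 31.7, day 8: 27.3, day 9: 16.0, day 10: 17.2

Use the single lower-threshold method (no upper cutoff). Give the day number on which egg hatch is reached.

day 4

Daily DD above 12.1 °C: 16.4, 10.1, 0.0, 5.0, 10.8, 6.9, 19.6, 15.2, 3.9, 5.1.
Cumulative: 16.4, 26.5, 26.5, 31.5, 42.3, 49.2, 68.8, 84.0, 87.9, 93.0.
The total first reaches 28 DD on day 4.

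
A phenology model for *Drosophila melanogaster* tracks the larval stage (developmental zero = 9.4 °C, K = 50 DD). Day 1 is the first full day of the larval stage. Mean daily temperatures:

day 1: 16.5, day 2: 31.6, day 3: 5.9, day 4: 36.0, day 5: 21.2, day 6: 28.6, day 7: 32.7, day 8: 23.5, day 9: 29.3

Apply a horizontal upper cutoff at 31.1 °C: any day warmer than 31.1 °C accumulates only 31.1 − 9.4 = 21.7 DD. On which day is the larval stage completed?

Daily DD above 9.4 °C (capped at 21.7): 7.1, 21.7, 0.0, 21.7, 11.8, 19.2, 21.7, 14.1, 19.9.
Cumulative: 7.1, 28.8, 28.8, 50.5, 62.3, 81.5, 103.2, 117.3, 137.2.
The total first reaches 50 DD on day 4.

day 4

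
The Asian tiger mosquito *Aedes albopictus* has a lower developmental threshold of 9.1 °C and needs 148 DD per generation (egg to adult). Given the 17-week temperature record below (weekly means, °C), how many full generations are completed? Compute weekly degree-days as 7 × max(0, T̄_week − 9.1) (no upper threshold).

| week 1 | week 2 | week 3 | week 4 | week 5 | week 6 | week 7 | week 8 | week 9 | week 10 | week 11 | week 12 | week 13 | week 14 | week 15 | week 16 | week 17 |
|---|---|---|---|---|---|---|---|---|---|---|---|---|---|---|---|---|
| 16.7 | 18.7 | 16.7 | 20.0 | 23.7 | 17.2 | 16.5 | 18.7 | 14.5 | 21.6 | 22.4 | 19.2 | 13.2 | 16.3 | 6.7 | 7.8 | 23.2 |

Weekly DD (7 × max(0, T̄ − 9.1)): 53.2, 67.2, 53.2, 76.3, 102.2, 56.7, 51.8, 67.2, 37.8, 87.5, 93.1, 70.7, 28.7, 50.4, 0.0, 0.0, 98.7.
Season total = 994.7 DD.
Complete generations = ⌊994.7 / 148⌋ = 6.

6 generations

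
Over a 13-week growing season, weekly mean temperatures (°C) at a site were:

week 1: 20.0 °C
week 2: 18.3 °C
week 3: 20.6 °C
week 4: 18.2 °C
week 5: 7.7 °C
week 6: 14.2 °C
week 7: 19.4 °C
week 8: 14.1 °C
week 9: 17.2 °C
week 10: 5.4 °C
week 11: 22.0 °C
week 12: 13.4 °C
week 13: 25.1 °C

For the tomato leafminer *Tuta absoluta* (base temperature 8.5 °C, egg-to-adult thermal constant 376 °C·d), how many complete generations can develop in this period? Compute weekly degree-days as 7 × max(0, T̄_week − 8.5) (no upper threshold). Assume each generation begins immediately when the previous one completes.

Weekly DD (7 × max(0, T̄ − 8.5)): 80.5, 68.6, 84.7, 67.9, 0.0, 39.9, 76.3, 39.2, 60.9, 0.0, 94.5, 34.3, 116.2.
Season total = 763.0 DD.
Complete generations = ⌊763.0 / 376⌋ = 2.

2 generations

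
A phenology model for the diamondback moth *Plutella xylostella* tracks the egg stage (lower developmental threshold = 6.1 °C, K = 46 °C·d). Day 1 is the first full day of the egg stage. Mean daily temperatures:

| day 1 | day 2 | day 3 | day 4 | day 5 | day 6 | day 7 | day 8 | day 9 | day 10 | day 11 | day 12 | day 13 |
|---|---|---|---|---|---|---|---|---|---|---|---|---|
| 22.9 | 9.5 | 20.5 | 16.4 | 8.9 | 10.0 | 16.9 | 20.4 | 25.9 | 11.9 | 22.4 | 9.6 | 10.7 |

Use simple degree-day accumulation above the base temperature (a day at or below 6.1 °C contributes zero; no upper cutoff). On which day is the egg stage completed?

day 5

Daily DD above 6.1 °C: 16.8, 3.4, 14.4, 10.3, 2.8, 3.9, 10.8, 14.3, 19.8, 5.8, 16.3, 3.5, 4.6.
Cumulative: 16.8, 20.2, 34.6, 44.9, 47.7, 51.6, 62.4, 76.7, 96.5, 102.3, 118.6, 122.1, 126.7.
The total first reaches 46 DD on day 5.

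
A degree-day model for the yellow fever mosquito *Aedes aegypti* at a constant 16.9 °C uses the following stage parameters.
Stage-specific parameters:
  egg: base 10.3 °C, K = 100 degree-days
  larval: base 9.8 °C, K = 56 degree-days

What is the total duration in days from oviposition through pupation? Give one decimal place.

23.0 days

egg: 100 / (16.9 − 10.3) = 100 / 6.6 = 15.152 d.
larval: 56 / (16.9 − 9.8) = 56 / 7.1 = 7.887 d.
Sum = 23.039 ≈ 23.0 days.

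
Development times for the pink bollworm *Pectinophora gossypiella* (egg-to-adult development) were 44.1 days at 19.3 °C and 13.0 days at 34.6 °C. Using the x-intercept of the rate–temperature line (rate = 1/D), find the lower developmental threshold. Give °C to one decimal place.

12.9 °C

Under the model K = D·(T − T_b), so D₁·(T₁ − T_b) = D₂·(T₂ − T_b).
44.1·(19.3 − T_b) = 13.0·(34.6 − T_b)
T_b = (44.1·19.3 − 13.0·34.6) / (44.1 − 13.0) = 401.33 / 31.1 = 12.905 °C ≈ 12.9 °C.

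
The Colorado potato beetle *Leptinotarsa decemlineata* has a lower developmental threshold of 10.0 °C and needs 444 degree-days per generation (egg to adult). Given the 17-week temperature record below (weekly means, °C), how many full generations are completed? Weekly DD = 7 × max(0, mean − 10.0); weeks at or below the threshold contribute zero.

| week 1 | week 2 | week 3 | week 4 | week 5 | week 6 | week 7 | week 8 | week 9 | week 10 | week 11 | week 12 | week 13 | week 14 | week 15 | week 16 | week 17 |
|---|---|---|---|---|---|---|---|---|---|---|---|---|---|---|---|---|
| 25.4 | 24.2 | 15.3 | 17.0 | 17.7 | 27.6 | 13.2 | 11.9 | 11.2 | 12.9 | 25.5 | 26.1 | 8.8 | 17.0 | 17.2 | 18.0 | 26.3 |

Weekly DD (7 × max(0, T̄ − 10.0)): 107.8, 99.4, 37.1, 49.0, 53.9, 123.2, 22.4, 13.3, 8.4, 20.3, 108.5, 112.7, 0.0, 49.0, 50.4, 56.0, 114.1.
Season total = 1025.5 DD.
Complete generations = ⌊1025.5 / 444⌋ = 2.

2 generations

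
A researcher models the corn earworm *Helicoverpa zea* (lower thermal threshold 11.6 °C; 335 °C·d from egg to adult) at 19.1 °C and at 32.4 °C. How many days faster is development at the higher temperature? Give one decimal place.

At 19.1 °C: 335 / (19.1 − 11.6) = 335 / 7.5 = 44.667 d.
At 32.4 °C: 335 / (32.4 − 11.6) = 335 / 20.8 = 16.106 d.
Difference = |44.667 − 16.106| = 28.561 ≈ 28.6 days.

28.6 days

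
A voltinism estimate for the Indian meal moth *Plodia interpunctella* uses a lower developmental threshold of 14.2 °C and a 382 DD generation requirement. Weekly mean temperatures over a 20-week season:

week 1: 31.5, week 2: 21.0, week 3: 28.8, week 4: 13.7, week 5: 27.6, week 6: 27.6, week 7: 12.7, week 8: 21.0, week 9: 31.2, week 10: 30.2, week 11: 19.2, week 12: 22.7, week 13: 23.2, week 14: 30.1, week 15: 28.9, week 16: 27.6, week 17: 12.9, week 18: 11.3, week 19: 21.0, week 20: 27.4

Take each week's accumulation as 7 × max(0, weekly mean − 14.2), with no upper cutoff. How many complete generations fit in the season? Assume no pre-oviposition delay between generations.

3 generations

Weekly DD (7 × max(0, T̄ − 14.2)): 121.1, 47.6, 102.2, 0.0, 93.8, 93.8, 0.0, 47.6, 119.0, 112.0, 35.0, 59.5, 63.0, 111.3, 102.9, 93.8, 0.0, 0.0, 47.6, 92.4.
Season total = 1342.6 DD.
Complete generations = ⌊1342.6 / 382⌋ = 3.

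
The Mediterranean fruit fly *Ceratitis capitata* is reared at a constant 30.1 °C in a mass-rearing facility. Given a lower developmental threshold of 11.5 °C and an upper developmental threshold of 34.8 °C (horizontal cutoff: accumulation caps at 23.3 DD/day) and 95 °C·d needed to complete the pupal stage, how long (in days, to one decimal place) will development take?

Daily accumulation = 30.1 − 11.5 = 18.6 DD/day.
Duration = 95 / 18.6 = 5.108 ≈ 5.1 days.

5.1 days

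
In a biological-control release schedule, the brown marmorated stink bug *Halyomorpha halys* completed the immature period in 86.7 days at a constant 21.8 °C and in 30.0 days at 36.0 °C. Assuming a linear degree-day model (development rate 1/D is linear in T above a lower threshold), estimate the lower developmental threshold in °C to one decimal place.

Linear rate model ⇒ the product D·(T − T_b) is constant across temperatures.
86.7·(21.8 − T_b) = 30.0·(36.0 − T_b)
T_b = (86.7·21.8 − 30.0·36.0) / (86.7 − 30.0) = 810.06 / 56.7 = 14.287 °C ≈ 14.3 °C.

14.3 °C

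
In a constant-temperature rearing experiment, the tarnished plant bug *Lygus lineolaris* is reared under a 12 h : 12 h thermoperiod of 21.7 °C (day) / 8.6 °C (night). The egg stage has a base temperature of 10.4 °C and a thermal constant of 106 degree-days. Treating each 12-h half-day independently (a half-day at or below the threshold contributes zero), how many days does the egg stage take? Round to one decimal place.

Day half: max(0, 21.7 − 10.4) × 0.5 = 11.3 × 0.5 = 5.65 DD.
Night half: max(0, 8.6 − 10.4) × 0.5 = 0.0 × 0.5 = 0.00 DD.
Per 24 h: 5.65 DD/day.
Duration = 106 / 5.65 = 18.761 ≈ 18.8 days.

18.8 days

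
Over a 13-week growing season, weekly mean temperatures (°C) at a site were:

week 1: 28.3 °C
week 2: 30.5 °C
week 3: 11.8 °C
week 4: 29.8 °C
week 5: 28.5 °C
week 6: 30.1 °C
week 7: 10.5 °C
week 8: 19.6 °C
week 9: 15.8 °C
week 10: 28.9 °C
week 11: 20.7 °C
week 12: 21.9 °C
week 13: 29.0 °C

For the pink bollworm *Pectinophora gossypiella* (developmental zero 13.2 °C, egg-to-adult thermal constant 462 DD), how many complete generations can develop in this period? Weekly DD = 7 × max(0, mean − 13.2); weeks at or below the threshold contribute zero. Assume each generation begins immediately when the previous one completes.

2 generations

Weekly DD (7 × max(0, T̄ − 13.2)): 105.7, 121.1, 0.0, 116.2, 107.1, 118.3, 0.0, 44.8, 18.2, 109.9, 52.5, 60.9, 110.6.
Season total = 965.3 DD.
Complete generations = ⌊965.3 / 462⌋ = 2.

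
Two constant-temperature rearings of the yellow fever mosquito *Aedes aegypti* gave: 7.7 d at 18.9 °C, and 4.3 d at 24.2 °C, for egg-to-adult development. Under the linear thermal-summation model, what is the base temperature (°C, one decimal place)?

Linear rate model ⇒ the product D·(T − T_b) is constant across temperatures.
7.7·(18.9 − T_b) = 4.3·(24.2 − T_b)
T_b = (7.7·18.9 − 4.3·24.2) / (7.7 − 4.3) = 41.47 / 3.4 = 12.197 °C ≈ 12.2 °C.

12.2 °C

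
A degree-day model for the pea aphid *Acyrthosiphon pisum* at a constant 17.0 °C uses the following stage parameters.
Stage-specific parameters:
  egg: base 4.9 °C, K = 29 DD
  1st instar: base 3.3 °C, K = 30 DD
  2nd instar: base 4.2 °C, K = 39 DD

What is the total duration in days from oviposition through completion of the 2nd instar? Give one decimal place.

7.6 days

egg: 29 / (17.0 − 4.9) = 29 / 12.1 = 2.397 d.
1st instar: 30 / (17.0 − 3.3) = 30 / 13.7 = 2.190 d.
2nd instar: 39 / (17.0 − 4.2) = 39 / 12.8 = 3.047 d.
Sum = 7.633 ≈ 7.6 days.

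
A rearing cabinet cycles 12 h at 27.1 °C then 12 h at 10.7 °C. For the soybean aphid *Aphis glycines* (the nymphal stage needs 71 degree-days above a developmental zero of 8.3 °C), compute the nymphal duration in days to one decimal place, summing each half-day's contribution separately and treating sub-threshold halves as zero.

Day half: max(0, 27.1 − 8.3) × 0.5 = 18.8 × 0.5 = 9.40 DD.
Night half: max(0, 10.7 − 8.3) × 0.5 = 2.4 × 0.5 = 1.20 DD.
Per 24 h: 10.60 DD/day.
Duration = 71 / 10.60 = 6.698 ≈ 6.7 days.

6.7 days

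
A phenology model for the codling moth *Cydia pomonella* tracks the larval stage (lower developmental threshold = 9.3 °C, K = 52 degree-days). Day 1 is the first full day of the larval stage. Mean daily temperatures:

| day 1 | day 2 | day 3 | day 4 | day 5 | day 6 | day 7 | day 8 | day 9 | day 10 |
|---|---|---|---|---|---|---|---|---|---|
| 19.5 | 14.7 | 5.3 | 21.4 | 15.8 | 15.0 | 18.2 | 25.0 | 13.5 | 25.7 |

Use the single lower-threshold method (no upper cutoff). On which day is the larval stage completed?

day 8

Daily DD above 9.3 °C: 10.2, 5.4, 0.0, 12.1, 6.5, 5.7, 8.9, 15.7, 4.2, 16.4.
Cumulative: 10.2, 15.6, 15.6, 27.7, 34.2, 39.9, 48.8, 64.5, 68.7, 85.1.
The total first reaches 52 DD on day 8.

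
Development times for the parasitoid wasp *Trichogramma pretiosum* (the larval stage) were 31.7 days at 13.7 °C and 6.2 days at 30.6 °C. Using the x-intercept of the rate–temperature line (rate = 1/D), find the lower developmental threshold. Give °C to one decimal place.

9.6 °C

Linear rate model ⇒ the product D·(T − T_b) is constant across temperatures.
31.7·(13.7 − T_b) = 6.2·(30.6 − T_b)
T_b = (31.7·13.7 − 6.2·30.6) / (31.7 − 6.2) = 244.57 / 25.5 = 9.591 °C ≈ 9.6 °C.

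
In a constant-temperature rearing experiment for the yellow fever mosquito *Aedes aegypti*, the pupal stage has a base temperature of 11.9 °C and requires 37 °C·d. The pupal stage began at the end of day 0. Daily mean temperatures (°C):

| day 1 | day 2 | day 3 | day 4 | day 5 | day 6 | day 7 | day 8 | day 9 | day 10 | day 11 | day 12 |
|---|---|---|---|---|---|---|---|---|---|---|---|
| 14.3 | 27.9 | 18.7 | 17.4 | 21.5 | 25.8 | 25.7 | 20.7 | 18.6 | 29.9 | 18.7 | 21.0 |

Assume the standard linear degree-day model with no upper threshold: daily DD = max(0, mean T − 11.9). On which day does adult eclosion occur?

Daily DD above 11.9 °C: 2.4, 16.0, 6.8, 5.5, 9.6, 13.9, 13.8, 8.8, 6.7, 18.0, 6.8, 9.1.
Cumulative: 2.4, 18.4, 25.2, 30.7, 40.3, 54.2, 68.0, 76.8, 83.5, 101.5, 108.3, 117.4.
The total first reaches 37 DD on day 5.

day 5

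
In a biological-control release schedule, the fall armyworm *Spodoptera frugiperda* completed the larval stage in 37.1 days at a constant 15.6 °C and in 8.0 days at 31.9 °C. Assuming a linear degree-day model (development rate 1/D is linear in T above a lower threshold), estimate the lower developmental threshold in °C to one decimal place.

11.1 °C

Under the model K = D·(T − T_b), so D₁·(T₁ − T_b) = D₂·(T₂ − T_b).
37.1·(15.6 − T_b) = 8.0·(31.9 − T_b)
T_b = (37.1·15.6 − 8.0·31.9) / (37.1 − 8.0) = 323.56 / 29.1 = 11.119 °C ≈ 11.1 °C.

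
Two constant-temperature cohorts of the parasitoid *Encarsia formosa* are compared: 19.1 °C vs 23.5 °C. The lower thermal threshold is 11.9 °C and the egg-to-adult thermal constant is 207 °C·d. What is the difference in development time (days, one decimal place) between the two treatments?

10.9 days

At 19.1 °C: 207 / (19.1 − 11.9) = 207 / 7.2 = 28.750 d.
At 23.5 °C: 207 / (23.5 − 11.9) = 207 / 11.6 = 17.845 d.
Difference = |28.750 − 17.845| = 10.905 ≈ 10.9 days.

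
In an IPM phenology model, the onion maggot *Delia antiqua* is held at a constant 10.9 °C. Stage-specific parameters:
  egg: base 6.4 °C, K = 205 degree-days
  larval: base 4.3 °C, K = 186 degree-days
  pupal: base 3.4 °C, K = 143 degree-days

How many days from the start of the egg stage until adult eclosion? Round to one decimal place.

92.8 days

egg: 205 / (10.9 − 6.4) = 205 / 4.5 = 45.556 d.
larval: 186 / (10.9 − 4.3) = 186 / 6.6 = 28.182 d.
pupal: 143 / (10.9 − 3.4) = 143 / 7.5 = 19.067 d.
Sum = 92.804 ≈ 92.8 days.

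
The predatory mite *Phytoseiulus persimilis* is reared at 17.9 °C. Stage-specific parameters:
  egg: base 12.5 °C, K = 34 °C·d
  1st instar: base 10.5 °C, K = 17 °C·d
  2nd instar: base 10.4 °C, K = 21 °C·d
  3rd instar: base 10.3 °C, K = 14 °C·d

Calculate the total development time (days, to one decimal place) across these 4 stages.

13.2 days

egg: 34 / (17.9 − 12.5) = 34 / 5.4 = 6.296 d.
1st instar: 17 / (17.9 − 10.5) = 17 / 7.4 = 2.297 d.
2nd instar: 21 / (17.9 − 10.4) = 21 / 7.5 = 2.800 d.
3rd instar: 14 / (17.9 − 10.3) = 14 / 7.6 = 1.842 d.
Sum = 13.236 ≈ 13.2 days.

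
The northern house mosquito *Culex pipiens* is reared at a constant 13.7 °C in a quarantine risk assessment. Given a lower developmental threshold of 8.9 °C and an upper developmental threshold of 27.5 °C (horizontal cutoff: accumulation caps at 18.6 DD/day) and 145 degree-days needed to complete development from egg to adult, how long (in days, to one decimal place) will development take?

30.2 days

Daily accumulation = 13.7 − 8.9 = 4.8 DD/day.
Duration = 145 / 4.8 = 30.208 ≈ 30.2 days.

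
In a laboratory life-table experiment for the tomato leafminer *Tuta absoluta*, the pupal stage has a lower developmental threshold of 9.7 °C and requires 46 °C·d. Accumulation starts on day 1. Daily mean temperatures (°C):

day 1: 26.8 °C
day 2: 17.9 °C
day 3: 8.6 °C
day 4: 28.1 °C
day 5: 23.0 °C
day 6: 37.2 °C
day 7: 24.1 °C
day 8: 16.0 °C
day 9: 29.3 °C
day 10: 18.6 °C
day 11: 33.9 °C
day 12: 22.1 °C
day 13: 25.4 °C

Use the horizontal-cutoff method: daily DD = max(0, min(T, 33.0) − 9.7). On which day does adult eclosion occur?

Daily DD above 9.7 °C (capped at 23.3): 17.1, 8.2, 0.0, 18.4, 13.3, 23.3, 14.4, 6.3, 19.6, 8.9, 23.3, 12.4, 15.7.
Cumulative: 17.1, 25.3, 25.3, 43.7, 57.0, 80.3, 94.7, 101.0, 120.6, 129.5, 152.8, 165.2, 180.9.
The total first reaches 46 DD on day 5.

day 5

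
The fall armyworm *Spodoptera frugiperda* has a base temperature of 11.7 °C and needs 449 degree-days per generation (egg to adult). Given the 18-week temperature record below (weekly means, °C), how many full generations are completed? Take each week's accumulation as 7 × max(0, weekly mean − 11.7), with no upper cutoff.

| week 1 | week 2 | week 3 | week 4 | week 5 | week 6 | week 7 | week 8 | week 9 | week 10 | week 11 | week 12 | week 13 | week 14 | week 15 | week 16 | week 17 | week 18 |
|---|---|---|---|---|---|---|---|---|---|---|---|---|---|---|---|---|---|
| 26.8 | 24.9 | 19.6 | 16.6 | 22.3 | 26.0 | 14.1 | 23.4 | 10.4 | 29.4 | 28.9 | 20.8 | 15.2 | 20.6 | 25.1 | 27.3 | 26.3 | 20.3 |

Weekly DD (7 × max(0, T̄ − 11.7)): 105.7, 92.4, 55.3, 34.3, 74.2, 100.1, 16.8, 81.9, 0.0, 123.9, 120.4, 63.7, 24.5, 62.3, 93.8, 109.2, 102.2, 60.2.
Season total = 1320.9 DD.
Complete generations = ⌊1320.9 / 449⌋ = 2.

2 generations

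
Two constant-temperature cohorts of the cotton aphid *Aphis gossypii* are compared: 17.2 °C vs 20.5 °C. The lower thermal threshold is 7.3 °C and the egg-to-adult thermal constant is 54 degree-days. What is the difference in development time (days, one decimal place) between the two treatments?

1.4 days

At 17.2 °C: 54 / (17.2 − 7.3) = 54 / 9.9 = 5.455 d.
At 20.5 °C: 54 / (20.5 − 7.3) = 54 / 13.2 = 4.091 d.
Difference = |5.455 − 4.091| = 1.364 ≈ 1.4 days.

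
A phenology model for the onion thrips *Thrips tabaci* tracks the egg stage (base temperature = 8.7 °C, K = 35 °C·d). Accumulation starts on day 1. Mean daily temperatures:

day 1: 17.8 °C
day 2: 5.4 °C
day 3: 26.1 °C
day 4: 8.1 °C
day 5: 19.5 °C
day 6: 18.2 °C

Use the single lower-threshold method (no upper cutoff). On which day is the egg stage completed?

day 5

Daily DD above 8.7 °C: 9.1, 0.0, 17.4, 0.0, 10.8, 9.5.
Cumulative: 9.1, 9.1, 26.5, 26.5, 37.3, 46.8.
The total first reaches 35 DD on day 5.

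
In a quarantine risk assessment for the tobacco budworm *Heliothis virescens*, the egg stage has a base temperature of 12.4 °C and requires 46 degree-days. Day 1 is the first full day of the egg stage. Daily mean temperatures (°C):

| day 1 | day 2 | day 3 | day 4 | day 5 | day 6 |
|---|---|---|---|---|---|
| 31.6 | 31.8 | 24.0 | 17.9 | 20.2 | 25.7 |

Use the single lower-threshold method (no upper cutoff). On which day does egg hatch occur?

Daily DD above 12.4 °C: 19.2, 19.4, 11.6, 5.5, 7.8, 13.3.
Cumulative: 19.2, 38.6, 50.2, 55.7, 63.5, 76.8.
The total first reaches 46 DD on day 3.

day 3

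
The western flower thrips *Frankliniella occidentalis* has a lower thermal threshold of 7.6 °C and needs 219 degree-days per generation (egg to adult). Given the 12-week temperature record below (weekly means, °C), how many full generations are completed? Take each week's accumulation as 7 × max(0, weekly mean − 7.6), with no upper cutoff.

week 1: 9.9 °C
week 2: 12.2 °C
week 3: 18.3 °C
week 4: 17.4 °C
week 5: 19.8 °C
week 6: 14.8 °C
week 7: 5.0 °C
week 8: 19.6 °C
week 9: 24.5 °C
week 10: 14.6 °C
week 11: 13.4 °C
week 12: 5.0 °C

2 generations

Weekly DD (7 × max(0, T̄ − 7.6)): 16.1, 32.2, 74.9, 68.6, 85.4, 50.4, 0.0, 84.0, 118.3, 49.0, 40.6, 0.0.
Season total = 619.5 DD.
Complete generations = ⌊619.5 / 219⌋ = 2.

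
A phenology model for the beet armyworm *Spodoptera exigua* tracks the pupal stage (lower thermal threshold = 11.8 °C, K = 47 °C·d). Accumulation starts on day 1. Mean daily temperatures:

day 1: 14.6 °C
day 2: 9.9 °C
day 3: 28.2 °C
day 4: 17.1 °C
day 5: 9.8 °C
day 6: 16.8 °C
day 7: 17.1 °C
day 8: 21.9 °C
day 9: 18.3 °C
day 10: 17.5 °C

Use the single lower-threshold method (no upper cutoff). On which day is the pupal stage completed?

Daily DD above 11.8 °C: 2.8, 0.0, 16.4, 5.3, 0.0, 5.0, 5.3, 10.1, 6.5, 5.7.
Cumulative: 2.8, 2.8, 19.2, 24.5, 24.5, 29.5, 34.8, 44.9, 51.4, 57.1.
The total first reaches 47 DD on day 9.

day 9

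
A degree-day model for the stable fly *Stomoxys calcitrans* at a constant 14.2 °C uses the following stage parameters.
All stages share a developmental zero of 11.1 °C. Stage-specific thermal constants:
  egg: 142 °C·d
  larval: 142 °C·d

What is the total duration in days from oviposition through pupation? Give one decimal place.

Daily accumulation at 14.2 °C = 14.2 − 11.1 = 3.1 DD/day.
Total K = 142 + 142 = 284 DD.
Total duration = 284 / 3.1 = 91.613 ≈ 91.6 days.

91.6 days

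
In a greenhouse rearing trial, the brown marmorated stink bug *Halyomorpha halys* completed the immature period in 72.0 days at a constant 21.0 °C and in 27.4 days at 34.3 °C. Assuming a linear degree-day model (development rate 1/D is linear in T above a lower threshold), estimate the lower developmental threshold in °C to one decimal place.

12.8 °C

Linear rate model ⇒ the product D·(T − T_b) is constant across temperatures.
72.0·(21.0 − T_b) = 27.4·(34.3 − T_b)
T_b = (72.0·21.0 − 27.4·34.3) / (72.0 − 27.4) = 572.18 / 44.6 = 12.829 °C ≈ 12.8 °C.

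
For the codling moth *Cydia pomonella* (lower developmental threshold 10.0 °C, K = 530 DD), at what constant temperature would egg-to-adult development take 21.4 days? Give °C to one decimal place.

Required daily accumulation = 530 / 21.4 = 24.766 DD/day.
T = T_base + 24.766 = 10.0 + 24.766 = 34.766 ≈ 34.8 °C.

34.8 °C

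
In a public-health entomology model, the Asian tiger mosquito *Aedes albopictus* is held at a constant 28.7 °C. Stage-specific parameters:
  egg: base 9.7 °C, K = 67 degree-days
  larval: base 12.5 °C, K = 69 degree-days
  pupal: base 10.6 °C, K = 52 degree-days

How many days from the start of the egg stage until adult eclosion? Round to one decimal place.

10.7 days

egg: 67 / (28.7 − 9.7) = 67 / 19.0 = 3.526 d.
larval: 69 / (28.7 − 12.5) = 69 / 16.2 = 4.259 d.
pupal: 52 / (28.7 − 10.6) = 52 / 18.1 = 2.873 d.
Sum = 10.659 ≈ 10.7 days.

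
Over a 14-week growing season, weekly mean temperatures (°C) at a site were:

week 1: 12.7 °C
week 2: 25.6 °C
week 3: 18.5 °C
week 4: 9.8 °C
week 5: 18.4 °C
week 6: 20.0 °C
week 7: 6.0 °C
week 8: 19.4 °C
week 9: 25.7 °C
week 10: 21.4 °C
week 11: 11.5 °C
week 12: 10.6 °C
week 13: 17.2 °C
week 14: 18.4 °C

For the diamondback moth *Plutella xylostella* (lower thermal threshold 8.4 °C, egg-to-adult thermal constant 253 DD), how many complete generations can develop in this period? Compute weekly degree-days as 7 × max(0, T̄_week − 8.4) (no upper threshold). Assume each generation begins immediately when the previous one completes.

Weekly DD (7 × max(0, T̄ − 8.4)): 30.1, 120.4, 70.7, 9.8, 70.0, 81.2, 0.0, 77.0, 121.1, 91.0, 21.7, 15.4, 61.6, 70.0.
Season total = 840.0 DD.
Complete generations = ⌊840.0 / 253⌋ = 3.

3 generations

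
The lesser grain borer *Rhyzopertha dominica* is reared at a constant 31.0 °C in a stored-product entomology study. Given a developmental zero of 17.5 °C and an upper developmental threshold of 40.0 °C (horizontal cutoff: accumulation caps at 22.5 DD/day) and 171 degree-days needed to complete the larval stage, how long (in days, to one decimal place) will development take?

12.7 days

Daily accumulation = 31.0 − 17.5 = 13.5 DD/day.
Duration = 171 / 13.5 = 12.667 ≈ 12.7 days.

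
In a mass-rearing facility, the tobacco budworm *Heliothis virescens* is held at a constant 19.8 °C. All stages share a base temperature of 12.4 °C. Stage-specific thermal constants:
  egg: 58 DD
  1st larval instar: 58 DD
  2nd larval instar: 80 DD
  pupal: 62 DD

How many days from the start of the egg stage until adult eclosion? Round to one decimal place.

34.9 days

Daily accumulation at 19.8 °C = 19.8 − 12.4 = 7.4 DD/day.
Total K = 58 + 58 + 80 + 62 = 258 DD.
Total duration = 258 / 7.4 = 34.865 ≈ 34.9 days.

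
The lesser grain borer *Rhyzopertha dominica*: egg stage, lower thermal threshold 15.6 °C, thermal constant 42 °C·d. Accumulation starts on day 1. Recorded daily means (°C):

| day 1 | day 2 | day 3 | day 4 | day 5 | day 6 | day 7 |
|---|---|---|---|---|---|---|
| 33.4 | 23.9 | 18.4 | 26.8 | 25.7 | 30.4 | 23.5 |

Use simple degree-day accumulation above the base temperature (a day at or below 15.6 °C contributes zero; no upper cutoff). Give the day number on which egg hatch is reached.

day 5

Daily DD above 15.6 °C: 17.8, 8.3, 2.8, 11.2, 10.1, 14.8, 7.9.
Cumulative: 17.8, 26.1, 28.9, 40.1, 50.2, 65.0, 72.9.
The total first reaches 42 DD on day 5.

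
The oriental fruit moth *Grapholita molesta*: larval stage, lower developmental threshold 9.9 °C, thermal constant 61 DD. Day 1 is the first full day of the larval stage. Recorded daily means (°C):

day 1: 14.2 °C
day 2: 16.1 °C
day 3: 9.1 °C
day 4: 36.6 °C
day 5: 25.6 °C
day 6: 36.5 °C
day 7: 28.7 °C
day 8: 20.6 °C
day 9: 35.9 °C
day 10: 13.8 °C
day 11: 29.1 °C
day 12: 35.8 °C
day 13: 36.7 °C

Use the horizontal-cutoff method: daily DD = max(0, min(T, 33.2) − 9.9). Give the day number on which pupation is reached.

Daily DD above 9.9 °C (capped at 23.3): 4.3, 6.2, 0.0, 23.3, 15.7, 23.3, 18.8, 10.7, 23.3, 3.9, 19.2, 23.3, 23.3.
Cumulative: 4.3, 10.5, 10.5, 33.8, 49.5, 72.8, 91.6, 102.3, 125.6, 129.5, 148.7, 172.0, 195.3.
The total first reaches 61 DD on day 6.

day 6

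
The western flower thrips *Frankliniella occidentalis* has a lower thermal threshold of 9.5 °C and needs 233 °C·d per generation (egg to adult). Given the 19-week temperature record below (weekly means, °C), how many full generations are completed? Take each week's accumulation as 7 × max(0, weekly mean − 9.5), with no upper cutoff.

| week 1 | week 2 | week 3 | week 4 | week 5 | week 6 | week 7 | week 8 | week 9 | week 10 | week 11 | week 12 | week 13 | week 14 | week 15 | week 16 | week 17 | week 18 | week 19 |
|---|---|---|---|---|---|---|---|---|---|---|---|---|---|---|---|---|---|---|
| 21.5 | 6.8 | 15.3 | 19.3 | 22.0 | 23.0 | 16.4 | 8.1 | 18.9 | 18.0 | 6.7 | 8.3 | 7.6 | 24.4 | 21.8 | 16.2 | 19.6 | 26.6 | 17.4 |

4 generations

Weekly DD (7 × max(0, T̄ − 9.5)): 84.0, 0.0, 40.6, 68.6, 87.5, 94.5, 48.3, 0.0, 65.8, 59.5, 0.0, 0.0, 0.0, 104.3, 86.1, 46.9, 70.7, 119.7, 55.3.
Season total = 1031.8 DD.
Complete generations = ⌊1031.8 / 233⌋ = 4.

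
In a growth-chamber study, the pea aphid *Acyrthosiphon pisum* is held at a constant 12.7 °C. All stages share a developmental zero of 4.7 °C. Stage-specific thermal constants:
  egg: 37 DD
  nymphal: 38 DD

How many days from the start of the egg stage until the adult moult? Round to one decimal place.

Daily accumulation at 12.7 °C = 12.7 − 4.7 = 8.0 DD/day.
Total K = 37 + 38 = 75 DD.
Total duration = 75 / 8.0 = 9.375 ≈ 9.4 days.

9.4 days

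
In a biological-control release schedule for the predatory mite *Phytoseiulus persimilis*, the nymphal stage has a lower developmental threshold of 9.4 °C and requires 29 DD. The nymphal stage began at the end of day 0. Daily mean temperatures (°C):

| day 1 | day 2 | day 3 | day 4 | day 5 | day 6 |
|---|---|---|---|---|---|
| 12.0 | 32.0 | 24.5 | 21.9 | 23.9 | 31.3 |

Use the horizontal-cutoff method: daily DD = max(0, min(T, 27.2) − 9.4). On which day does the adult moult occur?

day 3

Daily DD above 9.4 °C (capped at 17.8): 2.6, 17.8, 15.1, 12.5, 14.5, 17.8.
Cumulative: 2.6, 20.4, 35.5, 48.0, 62.5, 80.3.
The total first reaches 29 DD on day 3.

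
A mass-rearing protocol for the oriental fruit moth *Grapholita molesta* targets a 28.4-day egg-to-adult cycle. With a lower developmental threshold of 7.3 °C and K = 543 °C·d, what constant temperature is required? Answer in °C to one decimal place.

Required daily accumulation = 543 / 28.4 = 19.120 DD/day.
T = T_base + 19.120 = 7.3 + 19.120 = 26.420 ≈ 26.4 °C.

26.4 °C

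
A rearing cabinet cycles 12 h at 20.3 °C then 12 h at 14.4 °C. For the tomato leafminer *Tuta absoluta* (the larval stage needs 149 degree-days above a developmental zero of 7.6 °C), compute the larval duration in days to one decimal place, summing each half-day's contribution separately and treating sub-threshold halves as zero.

15.3 days

Day half: max(0, 20.3 − 7.6) × 0.5 = 12.7 × 0.5 = 6.35 DD.
Night half: max(0, 14.4 − 7.6) × 0.5 = 6.8 × 0.5 = 3.40 DD.
Per 24 h: 9.75 DD/day.
Duration = 149 / 9.75 = 15.282 ≈ 15.3 days.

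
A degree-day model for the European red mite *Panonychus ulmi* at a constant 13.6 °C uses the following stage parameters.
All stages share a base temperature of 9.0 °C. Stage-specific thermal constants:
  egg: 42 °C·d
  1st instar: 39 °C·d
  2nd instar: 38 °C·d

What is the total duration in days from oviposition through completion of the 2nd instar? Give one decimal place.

Daily accumulation at 13.6 °C = 13.6 − 9.0 = 4.6 DD/day.
Total K = 42 + 39 + 38 = 119 DD.
Total duration = 119 / 4.6 = 25.870 ≈ 25.9 days.

25.9 days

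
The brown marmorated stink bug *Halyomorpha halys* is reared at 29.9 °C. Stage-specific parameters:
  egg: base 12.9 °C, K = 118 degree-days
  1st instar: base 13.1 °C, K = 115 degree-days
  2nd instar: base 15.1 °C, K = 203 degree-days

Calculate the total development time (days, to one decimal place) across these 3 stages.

egg: 118 / (29.9 − 12.9) = 118 / 17.0 = 6.941 d.
1st instar: 115 / (29.9 − 13.1) = 115 / 16.8 = 6.845 d.
2nd instar: 203 / (29.9 − 15.1) = 203 / 14.8 = 13.716 d.
Sum = 27.503 ≈ 27.5 days.

27.5 days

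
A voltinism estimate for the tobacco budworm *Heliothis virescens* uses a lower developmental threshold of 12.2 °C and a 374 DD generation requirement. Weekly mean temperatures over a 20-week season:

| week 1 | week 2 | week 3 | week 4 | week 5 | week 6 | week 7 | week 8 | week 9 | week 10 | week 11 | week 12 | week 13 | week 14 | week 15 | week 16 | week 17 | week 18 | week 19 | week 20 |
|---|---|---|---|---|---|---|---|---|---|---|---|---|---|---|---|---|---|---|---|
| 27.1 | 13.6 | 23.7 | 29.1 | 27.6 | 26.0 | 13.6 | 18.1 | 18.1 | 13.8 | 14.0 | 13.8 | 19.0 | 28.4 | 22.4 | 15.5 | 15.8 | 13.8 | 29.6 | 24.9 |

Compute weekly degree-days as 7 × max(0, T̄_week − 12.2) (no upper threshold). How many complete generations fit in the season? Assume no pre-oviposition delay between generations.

3 generations

Weekly DD (7 × max(0, T̄ − 12.2)): 104.3, 9.8, 80.5, 118.3, 107.8, 96.6, 9.8, 41.3, 41.3, 11.2, 12.6, 11.2, 47.6, 113.4, 71.4, 23.1, 25.2, 11.2, 121.8, 88.9.
Season total = 1147.3 DD.
Complete generations = ⌊1147.3 / 374⌋ = 3.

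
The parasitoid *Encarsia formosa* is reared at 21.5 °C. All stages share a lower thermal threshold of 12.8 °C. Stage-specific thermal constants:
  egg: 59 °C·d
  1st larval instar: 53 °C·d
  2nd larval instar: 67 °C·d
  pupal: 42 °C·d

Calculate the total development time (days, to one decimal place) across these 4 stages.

Daily accumulation at 21.5 °C = 21.5 − 12.8 = 8.7 DD/day.
Total K = 59 + 53 + 67 + 42 = 221 DD.
Total duration = 221 / 8.7 = 25.402 ≈ 25.4 days.

25.4 days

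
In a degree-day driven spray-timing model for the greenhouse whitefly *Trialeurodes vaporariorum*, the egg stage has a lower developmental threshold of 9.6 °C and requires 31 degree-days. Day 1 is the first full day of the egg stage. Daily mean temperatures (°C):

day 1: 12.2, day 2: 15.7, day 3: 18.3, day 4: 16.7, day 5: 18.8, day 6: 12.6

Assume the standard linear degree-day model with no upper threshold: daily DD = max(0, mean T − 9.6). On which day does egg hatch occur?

Daily DD above 9.6 °C: 2.6, 6.1, 8.7, 7.1, 9.2, 3.0.
Cumulative: 2.6, 8.7, 17.4, 24.5, 33.7, 36.7.
The total first reaches 31 DD on day 5.

day 5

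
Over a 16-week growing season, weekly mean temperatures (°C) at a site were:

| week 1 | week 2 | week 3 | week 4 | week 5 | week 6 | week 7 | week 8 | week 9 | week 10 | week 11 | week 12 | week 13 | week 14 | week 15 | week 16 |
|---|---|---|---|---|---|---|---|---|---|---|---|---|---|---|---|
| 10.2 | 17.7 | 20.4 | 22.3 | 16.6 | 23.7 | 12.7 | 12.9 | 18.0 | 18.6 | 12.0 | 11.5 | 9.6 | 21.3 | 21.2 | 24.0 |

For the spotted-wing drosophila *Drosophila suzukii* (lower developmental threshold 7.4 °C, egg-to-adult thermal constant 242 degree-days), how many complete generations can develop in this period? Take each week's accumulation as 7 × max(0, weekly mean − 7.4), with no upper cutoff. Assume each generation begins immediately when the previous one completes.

4 generations

Weekly DD (7 × max(0, T̄ − 7.4)): 19.6, 72.1, 91.0, 104.3, 64.4, 114.1, 37.1, 38.5, 74.2, 78.4, 32.2, 28.7, 15.4, 97.3, 96.6, 116.2.
Season total = 1080.1 DD.
Complete generations = ⌊1080.1 / 242⌋ = 4.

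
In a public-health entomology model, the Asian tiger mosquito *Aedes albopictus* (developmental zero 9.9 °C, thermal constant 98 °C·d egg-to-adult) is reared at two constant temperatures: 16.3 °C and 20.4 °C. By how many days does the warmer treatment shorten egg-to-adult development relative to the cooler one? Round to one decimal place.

6.0 days

At 16.3 °C: 98 / (16.3 − 9.9) = 98 / 6.4 = 15.312 d.
At 20.4 °C: 98 / (20.4 − 9.9) = 98 / 10.5 = 9.333 d.
Difference = |15.312 − 9.333| = 5.979 ≈ 6.0 days.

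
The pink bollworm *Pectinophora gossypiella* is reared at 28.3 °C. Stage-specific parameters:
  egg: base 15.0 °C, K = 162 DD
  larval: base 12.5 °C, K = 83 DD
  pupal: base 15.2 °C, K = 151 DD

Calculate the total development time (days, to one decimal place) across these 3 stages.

egg: 162 / (28.3 − 15.0) = 162 / 13.3 = 12.180 d.
larval: 83 / (28.3 − 12.5) = 83 / 15.8 = 5.253 d.
pupal: 151 / (28.3 − 15.2) = 151 / 13.1 = 11.527 d.
Sum = 28.960 ≈ 29.0 days.

29.0 days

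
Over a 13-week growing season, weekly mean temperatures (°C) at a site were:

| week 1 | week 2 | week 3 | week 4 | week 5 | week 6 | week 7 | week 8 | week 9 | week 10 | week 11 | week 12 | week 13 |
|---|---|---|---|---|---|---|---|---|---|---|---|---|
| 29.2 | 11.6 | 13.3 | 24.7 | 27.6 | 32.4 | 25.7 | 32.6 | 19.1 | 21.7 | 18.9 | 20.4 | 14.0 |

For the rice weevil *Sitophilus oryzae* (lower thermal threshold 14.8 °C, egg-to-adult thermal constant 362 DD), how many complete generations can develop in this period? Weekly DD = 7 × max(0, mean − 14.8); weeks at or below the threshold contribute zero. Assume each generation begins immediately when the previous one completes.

2 generations

Weekly DD (7 × max(0, T̄ − 14.8)): 100.8, 0.0, 0.0, 69.3, 89.6, 123.2, 76.3, 124.6, 30.1, 48.3, 28.7, 39.2, 0.0.
Season total = 730.1 DD.
Complete generations = ⌊730.1 / 362⌋ = 2.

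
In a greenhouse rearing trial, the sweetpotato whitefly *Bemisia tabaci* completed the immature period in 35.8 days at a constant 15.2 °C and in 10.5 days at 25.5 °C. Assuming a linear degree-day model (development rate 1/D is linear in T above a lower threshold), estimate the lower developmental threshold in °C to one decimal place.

10.9 °C

Linear rate model ⇒ the product D·(T − T_b) is constant across temperatures.
35.8·(15.2 − T_b) = 10.5·(25.5 − T_b)
T_b = (35.8·15.2 − 10.5·25.5) / (35.8 − 10.5) = 276.41 / 25.3 = 10.925 °C ≈ 10.9 °C.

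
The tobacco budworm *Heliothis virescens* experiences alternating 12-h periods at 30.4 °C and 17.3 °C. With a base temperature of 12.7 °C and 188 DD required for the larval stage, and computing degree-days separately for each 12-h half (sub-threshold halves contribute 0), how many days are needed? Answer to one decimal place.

16.9 days

Day half: max(0, 30.4 − 12.7) × 0.5 = 17.7 × 0.5 = 8.85 DD.
Night half: max(0, 17.3 − 12.7) × 0.5 = 4.6 × 0.5 = 2.30 DD.
Per 24 h: 11.15 DD/day.
Duration = 188 / 11.15 = 16.861 ≈ 16.9 days.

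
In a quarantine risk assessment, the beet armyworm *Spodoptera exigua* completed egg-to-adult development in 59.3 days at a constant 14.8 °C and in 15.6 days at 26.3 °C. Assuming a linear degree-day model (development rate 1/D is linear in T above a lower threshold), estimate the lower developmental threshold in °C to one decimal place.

Under the model K = D·(T − T_b), so D₁·(T₁ − T_b) = D₂·(T₂ − T_b).
59.3·(14.8 − T_b) = 15.6·(26.3 − T_b)
T_b = (59.3·14.8 − 15.6·26.3) / (59.3 − 15.6) = 467.36 / 43.7 = 10.695 °C ≈ 10.7 °C.

10.7 °C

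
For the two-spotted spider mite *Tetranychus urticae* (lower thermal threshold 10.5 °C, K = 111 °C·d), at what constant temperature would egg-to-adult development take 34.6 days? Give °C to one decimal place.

Required daily accumulation = 111 / 34.6 = 3.208 DD/day.
T = T_base + 3.208 = 10.5 + 3.208 = 13.708 ≈ 13.7 °C.

13.7 °C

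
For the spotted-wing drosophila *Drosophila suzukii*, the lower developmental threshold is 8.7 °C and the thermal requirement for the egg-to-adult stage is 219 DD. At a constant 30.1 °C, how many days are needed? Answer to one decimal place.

10.2 days

Daily accumulation = 30.1 − 8.7 = 21.4 DD/day.
Duration = 219 / 21.4 = 10.234 ≈ 10.2 days.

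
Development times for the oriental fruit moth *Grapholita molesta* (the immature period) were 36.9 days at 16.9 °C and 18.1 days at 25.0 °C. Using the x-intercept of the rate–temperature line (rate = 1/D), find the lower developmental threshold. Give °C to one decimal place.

Linear rate model ⇒ the product D·(T − T_b) is constant across temperatures.
36.9·(16.9 − T_b) = 18.1·(25.0 − T_b)
T_b = (36.9·16.9 − 18.1·25.0) / (36.9 − 18.1) = 171.11 / 18.8 = 9.102 °C ≈ 9.1 °C.

9.1 °C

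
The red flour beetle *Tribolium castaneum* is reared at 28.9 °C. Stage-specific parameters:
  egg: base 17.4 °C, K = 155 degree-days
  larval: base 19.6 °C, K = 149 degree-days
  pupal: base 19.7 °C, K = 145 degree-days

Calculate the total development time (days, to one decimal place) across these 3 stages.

45.3 days

egg: 155 / (28.9 − 17.4) = 155 / 11.5 = 13.478 d.
larval: 149 / (28.9 − 19.6) = 149 / 9.3 = 16.022 d.
pupal: 145 / (28.9 − 19.7) = 145 / 9.2 = 15.761 d.
Sum = 45.261 ≈ 45.3 days.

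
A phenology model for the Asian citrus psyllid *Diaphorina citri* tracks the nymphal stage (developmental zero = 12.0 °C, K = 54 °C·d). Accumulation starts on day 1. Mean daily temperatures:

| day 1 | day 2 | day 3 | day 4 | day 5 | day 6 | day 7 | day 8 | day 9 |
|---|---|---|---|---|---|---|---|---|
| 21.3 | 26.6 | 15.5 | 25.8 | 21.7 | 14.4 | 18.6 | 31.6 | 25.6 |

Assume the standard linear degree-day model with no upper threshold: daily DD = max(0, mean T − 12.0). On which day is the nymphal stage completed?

Daily DD above 12.0 °C: 9.3, 14.6, 3.5, 13.8, 9.7, 2.4, 6.6, 19.6, 13.6.
Cumulative: 9.3, 23.9, 27.4, 41.2, 50.9, 53.3, 59.9, 79.5, 93.1.
The total first reaches 54 DD on day 7.

day 7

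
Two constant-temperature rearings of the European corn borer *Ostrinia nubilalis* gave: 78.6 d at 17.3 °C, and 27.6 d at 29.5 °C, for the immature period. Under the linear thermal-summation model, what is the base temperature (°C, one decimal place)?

10.7 °C

Under the model K = D·(T − T_b), so D₁·(T₁ − T_b) = D₂·(T₂ − T_b).
78.6·(17.3 − T_b) = 27.6·(29.5 − T_b)
T_b = (78.6·17.3 − 27.6·29.5) / (78.6 − 27.6) = 545.58 / 51.0 = 10.698 °C ≈ 10.7 °C.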